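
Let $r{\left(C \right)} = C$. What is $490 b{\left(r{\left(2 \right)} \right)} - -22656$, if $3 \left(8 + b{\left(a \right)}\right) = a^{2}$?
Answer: $\frac{58168}{3} \approx 19389.0$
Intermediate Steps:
$b{\left(a \right)} = -8 + \frac{a^{2}}{3}$
$490 b{\left(r{\left(2 \right)} \right)} - -22656 = 490 \left(-8 + \frac{2^{2}}{3}\right) - -22656 = 490 \left(-8 + \frac{1}{3} \cdot 4\right) + 22656 = 490 \left(-8 + \frac{4}{3}\right) + 22656 = 490 \left(- \frac{20}{3}\right) + 22656 = - \frac{9800}{3} + 22656 = \frac{58168}{3}$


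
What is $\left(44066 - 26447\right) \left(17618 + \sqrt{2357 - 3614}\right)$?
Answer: $310411542 + 17619 i \sqrt{1257} \approx 3.1041 \cdot 10^{8} + 6.2467 \cdot 10^{5} i$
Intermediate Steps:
$\left(44066 - 26447\right) \left(17618 + \sqrt{2357 - 3614}\right) = 17619 \left(17618 + \sqrt{-1257}\right) = 17619 \left(17618 + i \sqrt{1257}\right) = 310411542 + 17619 i \sqrt{1257}$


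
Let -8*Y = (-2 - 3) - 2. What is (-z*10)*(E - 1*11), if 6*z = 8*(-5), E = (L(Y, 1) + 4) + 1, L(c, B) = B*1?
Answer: -1000/3 ≈ -333.33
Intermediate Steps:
Y = 7/8 (Y = -((-2 - 3) - 2)/8 = -(-5 - 2)/8 = -1/8*(-7) = 7/8 ≈ 0.87500)
L(c, B) = B
E = 6 (E = (1 + 4) + 1 = 5 + 1 = 6)
z = -20/3 (z = (8*(-5))/6 = (1/6)*(-40) = -20/3 ≈ -6.6667)
(-z*10)*(E - 1*11) = (-1*(-20/3)*10)*(6 - 1*11) = ((20/3)*10)*(6 - 11) = (200/3)*(-5) = -1000/3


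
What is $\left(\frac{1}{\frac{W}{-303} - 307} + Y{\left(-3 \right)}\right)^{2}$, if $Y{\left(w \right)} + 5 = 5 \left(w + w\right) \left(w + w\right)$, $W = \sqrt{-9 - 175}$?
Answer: $\frac{8 \left(- 33123173666923 i + 1424357550 \sqrt{46}\right)}{- 8652906257 i + 372084 \sqrt{46}} \approx 30624.0 + 0.00016624 i$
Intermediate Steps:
$W = 2 i \sqrt{46}$ ($W = \sqrt{-184} = 2 i \sqrt{46} \approx 13.565 i$)
$Y{\left(w \right)} = -5 + 20 w^{2}$ ($Y{\left(w \right)} = -5 + 5 \left(w + w\right) \left(w + w\right) = -5 + 5 \cdot 2 w 2 w = -5 + 5 \cdot 4 w^{2} = -5 + 20 w^{2}$)
$\left(\frac{1}{\frac{W}{-303} - 307} + Y{\left(-3 \right)}\right)^{2} = \left(\frac{1}{\frac{2 i \sqrt{46}}{-303} - 307} - \left(5 - 20 \left(-3\right)^{2}\right)\right)^{2} = \left(\frac{1}{2 i \sqrt{46} \left(- \frac{1}{303}\right) - 307} + \left(-5 + 20 \cdot 9\right)\right)^{2} = \left(\frac{1}{- \frac{2 i \sqrt{46}}{303} - 307} + \left(-5 + 180\right)\right)^{2} = \left(\frac{1}{-307 - \frac{2 i \sqrt{46}}{303}} + 175\right)^{2} = \left(175 + \frac{1}{-307 - \frac{2 i \sqrt{46}}{303}}\right)^{2}$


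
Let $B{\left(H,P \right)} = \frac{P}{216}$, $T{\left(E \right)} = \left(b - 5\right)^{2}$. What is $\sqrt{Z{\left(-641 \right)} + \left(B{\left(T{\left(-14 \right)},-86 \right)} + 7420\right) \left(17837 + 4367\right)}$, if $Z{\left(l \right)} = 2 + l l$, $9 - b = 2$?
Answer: $\frac{2 \sqrt{3344403381}}{9} \approx 12851.0$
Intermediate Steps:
$b = 7$ ($b = 9 - 2 = 7$)
$T{\left(E \right)} = 4$ ($T{\left(E \right)} = \left(7 - 5\right)^{2} = 2^{2} = 4$)
$B{\left(H,P \right)} = \frac{P}{216}$ ($B{\left(H,P \right)} = P \frac{1}{216} = \frac{P}{216}$)
$Z{\left(l \right)} = 2 + l^{2}$
$\sqrt{Z{\left(-641 \right)} + \left(B{\left(T{\left(-14 \right)},-86 \right)} + 7420\right) \left(17837 + 4367\right)} = \sqrt{\left(2 + \left(-641\right)^{2}\right) + \left(\frac{1}{216} \left(-86\right) + 7420\right) \left(17837 + 4367\right)} = \sqrt{\left(2 + 410881\right) + \left(- \frac{43}{108} + 7420\right) 22204} = \sqrt{410883 + \frac{801317}{108} \cdot 22204} = \sqrt{410883 + \frac{4448110667}{27}} = \sqrt{\frac{4459204508}{27}} = \frac{2 \sqrt{3344403381}}{9}$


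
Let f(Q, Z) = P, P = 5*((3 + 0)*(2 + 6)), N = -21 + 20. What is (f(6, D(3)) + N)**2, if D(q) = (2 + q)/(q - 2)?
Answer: 14161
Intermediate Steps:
D(q) = (2 + q)/(-2 + q)
N = -1
P = 120 (P = 5*(3*8) = 5*24 = 120)
f(Q, Z) = 120
(f(6, D(3)) + N)**2 = (120 - 1)**2 = 119**2 = 14161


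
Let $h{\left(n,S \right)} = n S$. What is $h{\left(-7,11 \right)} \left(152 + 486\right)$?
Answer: $-49126$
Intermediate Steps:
$h{\left(n,S \right)} = S n$
$h{\left(-7,11 \right)} \left(152 + 486\right) = 11 \left(-7\right) \left(152 + 486\right) = \left(-77\right) 638 = -49126$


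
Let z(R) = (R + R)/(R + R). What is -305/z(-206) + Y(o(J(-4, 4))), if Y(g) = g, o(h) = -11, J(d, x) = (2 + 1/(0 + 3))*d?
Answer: -316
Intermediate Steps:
J(d, x) = 7*d/3 (J(d, x) = (2 + 1/3)*d = (2 + ⅓)*d = 7*d/3)
z(R) = 1 (z(R) = (2*R)/((2*R)) = (2*R)*(1/(2*R)) = 1)
-305/z(-206) + Y(o(J(-4, 4))) = -305/1 - 11 = -305*1 - 11 = -305 - 11 = -316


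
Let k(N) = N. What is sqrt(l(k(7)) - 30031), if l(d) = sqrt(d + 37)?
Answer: sqrt(-30031 + 2*sqrt(11)) ≈ 173.28*I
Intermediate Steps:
l(d) = sqrt(37 + d)
sqrt(l(k(7)) - 30031) = sqrt(sqrt(37 + 7) - 30031) = sqrt(sqrt(44) - 30031) = sqrt(2*sqrt(11) - 30031) = sqrt(-30031 + 2*sqrt(11))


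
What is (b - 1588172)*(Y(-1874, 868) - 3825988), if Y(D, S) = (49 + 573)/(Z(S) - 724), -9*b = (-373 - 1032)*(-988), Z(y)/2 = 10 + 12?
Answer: 566647442045498/85 ≈ 6.6664e+12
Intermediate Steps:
Z(y) = 44 (Z(y) = 2*(10 + 12) = 2*22 = 44)
b = -1388140/9 (b = -(-373 - 1032)*(-988)/9 = -(-1405)*(-988)/9 = -1/9*1388140 = -1388140/9 ≈ -1.5424e+5)
Y(D, S) = -311/340 (Y(D, S) = (49 + 573)/(44 - 724) = 622/(-680) = 622*(-1/680) = -311/340)
(b - 1588172)*(Y(-1874, 868) - 3825988) = (-1388140/9 - 1588172)*(-311/340 - 3825988) = -15681688/9*(-1300836231/340) = 566647442045498/85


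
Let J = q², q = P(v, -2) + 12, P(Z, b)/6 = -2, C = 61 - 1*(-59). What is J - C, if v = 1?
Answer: -120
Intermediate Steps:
C = 120 (C = 61 + 59 = 120)
P(Z, b) = -12 (P(Z, b) = 6*(-2) = -12)
q = 0 (q = -12 + 12 = 0)
J = 0 (J = 0² = 0)
J - C = 0 - 1*120 = 0 - 120 = -120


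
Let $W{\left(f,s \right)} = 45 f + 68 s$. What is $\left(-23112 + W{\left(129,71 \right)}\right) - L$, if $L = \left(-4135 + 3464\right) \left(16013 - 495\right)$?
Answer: $10400099$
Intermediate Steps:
$L = -10412578$ ($L = - 671 \left(16013 - 495\right) = \left(-671\right) 15518 = -10412578$)
$\left(-23112 + W{\left(129,71 \right)}\right) - L = \left(-23112 + \left(45 \cdot 129 + 68 \cdot 71\right)\right) - -10412578 = \left(-23112 + \left(5805 + 4828\right)\right) + 10412578 = \left(-23112 + 10633\right) + 10412578 = -12479 + 10412578 = 10400099$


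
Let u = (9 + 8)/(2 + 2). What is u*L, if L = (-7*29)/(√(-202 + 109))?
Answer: 3451*I*√93/372 ≈ 89.463*I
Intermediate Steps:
L = 203*I*√93/93 (L = -203*(-I*√93/93) = -(-203)*I*√93/93 = 203*I*√93/93 ≈ 21.05*I)
u = 17/4 ≈ 4.2500
u*L = 17*(203*I*√93/93)/4 = 3451*I*√93/372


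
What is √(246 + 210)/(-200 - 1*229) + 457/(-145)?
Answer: -457/145 - 2*√114/429 ≈ -3.2015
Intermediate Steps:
√(246 + 210)/(-200 - 1*229) + 457/(-145) = √456/(-200 - 229) + 457*(-1/145) = (2*√114)/(-429) - 457/145 = (2*√114)*(-1/429) - 457/145 = -2*√114/429 - 457/145 = -457/145 - 2*√114/429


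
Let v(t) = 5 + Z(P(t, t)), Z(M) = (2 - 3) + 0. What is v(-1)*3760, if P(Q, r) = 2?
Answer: 15040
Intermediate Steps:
Z(M) = -1 (Z(M) = -1 + 0 = -1)
v(t) = 4 (v(t) = 5 - 1 = 4)
v(-1)*3760 = 4*3760 = 15040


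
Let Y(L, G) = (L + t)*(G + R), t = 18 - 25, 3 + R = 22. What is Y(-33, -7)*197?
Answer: -94560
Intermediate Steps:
R = 19 (R = -3 + 22 = 19)
t = -7
Y(L, G) = (-7 + L)*(19 + G) (Y(L, G) = (L - 7)*(G + 19) = (-7 + L)*(19 + G))
Y(-33, -7)*197 = (-133 - 7*(-7) + 19*(-33) - 7*(-33))*197 = (-133 + 49 - 627 + 231)*197 = -480*197 = -94560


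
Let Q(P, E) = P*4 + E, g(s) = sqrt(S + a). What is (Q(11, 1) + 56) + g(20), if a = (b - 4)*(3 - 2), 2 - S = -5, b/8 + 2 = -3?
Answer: 101 + I*sqrt(37) ≈ 101.0 + 6.0828*I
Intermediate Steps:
b = -40 (b = -16 + 8*(-3) = -16 - 24 = -40)
S = 7 (S = 2 - 1*(-5) = 2 + 5 = 7)
a = -44 (a = (-40 - 4)*(3 - 2) = -44*1 = -44)
g(s) = I*sqrt(37) (g(s) = sqrt(7 - 44) = sqrt(-37) = I*sqrt(37))
Q(P, E) = E + 4*P (Q(P, E) = 4*P + E = E + 4*P)
(Q(11, 1) + 56) + g(20) = ((1 + 4*11) + 56) + I*sqrt(37) = ((1 + 44) + 56) + I*sqrt(37) = (45 + 56) + I*sqrt(37) = 101 + I*sqrt(37)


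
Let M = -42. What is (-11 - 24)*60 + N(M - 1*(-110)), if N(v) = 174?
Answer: -1926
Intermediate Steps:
(-11 - 24)*60 + N(M - 1*(-110)) = (-11 - 24)*60 + 174 = -35*60 + 174 = -2100 + 174 = -1926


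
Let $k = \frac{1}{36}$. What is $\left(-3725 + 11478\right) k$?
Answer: $\frac{7753}{36} \approx 215.36$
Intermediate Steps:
$k = \frac{1}{36} \approx 0.027778$
$\left(-3725 + 11478\right) k = \left(-3725 + 11478\right) \frac{1}{36} = 7753 \cdot \frac{1}{36} = \frac{7753}{36}$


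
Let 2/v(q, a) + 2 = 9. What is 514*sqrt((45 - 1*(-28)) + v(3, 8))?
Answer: 1542*sqrt(399)/7 ≈ 4400.2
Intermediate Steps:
v(q, a) = 2/7 (v(q, a) = 2/(-2 + 9) = 2/7)
514*sqrt((45 - 1*(-28)) + v(3, 8)) = 514*sqrt((45 - 1*(-28)) + 2/7) = 514*sqrt((45 + 28) + 2/7) = 514*sqrt(73 + 2/7) = 514*sqrt(513/7) = 514*(3*sqrt(399)/7) = 1542*sqrt(399)/7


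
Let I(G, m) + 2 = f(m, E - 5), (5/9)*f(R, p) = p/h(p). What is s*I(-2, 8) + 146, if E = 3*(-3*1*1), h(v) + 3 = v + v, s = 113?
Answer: 1838/155 ≈ 11.858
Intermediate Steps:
h(v) = -3 + 2*v (h(v) = -3 + (v + v) = -3 + 2*v)
E = -9 (E = 3*(-3*1) = 3*(-3) = -9)
f(R, p) = 9*p/(5*(-3 + 2*p)) (f(R, p) = 9*(p/(-3 + 2*p))/5 = 9*p/(5*(-3 + 2*p)))
I(G, m) = -184/155 (I(G, m) = -2 + 9*(-9 - 5)/(5*(-3 + 2*(-9 - 5))) = -2 + (9/5)*(-14)/(-3 + 2*(-14)) = -2 + (9/5)*(-14)/(-3 - 28) = -2 + (9/5)*(-14)/(-31) = -2 + (9/5)*(-14)*(-1/31) = -2 + 126/155 = -184/155)
s*I(-2, 8) + 146 = 113*(-184/155) + 146 = -20792/155 + 146 = 1838/155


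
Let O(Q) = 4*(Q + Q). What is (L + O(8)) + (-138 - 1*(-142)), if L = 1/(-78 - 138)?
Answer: 14687/216 ≈ 67.995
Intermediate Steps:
O(Q) = 8*Q (O(Q) = 4*(2*Q) = 8*Q)
L = -1/216 (L = 1/(-216) = -1/216 ≈ -0.0046296)
(L + O(8)) + (-138 - 1*(-142)) = (-1/216 + 8*8) + (-138 - 1*(-142)) = (-1/216 + 64) + (-138 + 142) = 13823/216 + 4 = 14687/216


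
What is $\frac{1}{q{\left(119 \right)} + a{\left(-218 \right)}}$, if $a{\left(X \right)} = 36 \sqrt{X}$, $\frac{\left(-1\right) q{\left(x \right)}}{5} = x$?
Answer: $- \frac{595}{636553} - \frac{36 i \sqrt{218}}{636553} \approx -0.00093472 - 0.00083502 i$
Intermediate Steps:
$q{\left(x \right)} = - 5 x$
$\frac{1}{q{\left(119 \right)} + a{\left(-218 \right)}} = \frac{1}{\left(-5\right) 119 + 36 \sqrt{-218}} = \frac{1}{-595 + 36 i \sqrt{218}}$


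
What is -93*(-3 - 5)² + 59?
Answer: -5893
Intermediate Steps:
-93*(-3 - 5)² + 59 = -93*(-8)² + 59 = -93*64 + 59 = -5952 + 59 = -5893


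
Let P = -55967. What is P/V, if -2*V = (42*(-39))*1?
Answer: -55967/819 ≈ -68.336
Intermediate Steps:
V = 819 (V = -42*(-39)/2 = -(-819) = -½*(-1638) = 819)
P/V = -55967/819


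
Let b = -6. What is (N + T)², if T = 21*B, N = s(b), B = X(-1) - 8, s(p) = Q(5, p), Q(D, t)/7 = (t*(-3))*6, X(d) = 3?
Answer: 423801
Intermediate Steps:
Q(D, t) = -126*t (Q(D, t) = 7*((t*(-3))*6) = 7*(-3*t*6) = 7*(-18*t) = -126*t)
s(p) = -126*p
B = -5 (B = 3 - 8 = -5)
N = 756 (N = -126*(-6) = 756)
T = -105 (T = 21*(-5) = -105)
(N + T)² = (756 - 105)² = 651² = 423801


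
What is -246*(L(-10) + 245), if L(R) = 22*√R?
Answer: -60270 - 5412*I*√10 ≈ -60270.0 - 17114.0*I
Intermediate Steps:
-246*(L(-10) + 245) = -246*(22*√(-10) + 245) = -246*(22*(I*√10) + 245) = -246*(22*I*√10 + 245) = -246*(245 + 22*I*√10) = -60270 - 5412*I*√10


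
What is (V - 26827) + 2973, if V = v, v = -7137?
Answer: -30991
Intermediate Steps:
V = -7137
(V - 26827) + 2973 = (-7137 - 26827) + 2973 = -33964 + 2973 = -30991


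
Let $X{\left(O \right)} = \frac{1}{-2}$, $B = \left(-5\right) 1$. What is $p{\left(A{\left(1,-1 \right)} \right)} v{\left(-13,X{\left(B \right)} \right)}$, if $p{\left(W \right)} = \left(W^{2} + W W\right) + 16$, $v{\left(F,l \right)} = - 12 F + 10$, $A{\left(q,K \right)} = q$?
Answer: $2988$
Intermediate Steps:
$B = -5$
$X{\left(O \right)} = - \frac{1}{2}$
$v{\left(F,l \right)} = 10 - 12 F$
$p{\left(W \right)} = 16 + 2 W^{2}$ ($p{\left(W \right)} = \left(W^{2} + W^{2}\right) + 16 = 2 W^{2} + 16 = 16 + 2 W^{2}$)
$p{\left(A{\left(1,-1 \right)} \right)} v{\left(-13,X{\left(B \right)} \right)} = \left(16 + 2 \cdot 1^{2}\right) \left(10 - -156\right) = \left(16 + 2 \cdot 1\right) \left(10 + 156\right) = \left(16 + 2\right) 166 = 18 \cdot 166 = 2988$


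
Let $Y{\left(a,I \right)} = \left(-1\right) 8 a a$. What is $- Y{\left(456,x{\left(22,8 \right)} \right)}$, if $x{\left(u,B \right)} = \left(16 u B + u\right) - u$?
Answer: $1663488$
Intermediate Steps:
$x{\left(u,B \right)} = 16 B u$ ($x{\left(u,B \right)} = \left(16 B u + u\right) - u = \left(u + 16 B u\right) - u = 16 B u$)
$Y{\left(a,I \right)} = - 8 a^{2}$ ($Y{\left(a,I \right)} = - 8 a a = - 8 a^{2}$)
$- Y{\left(456,x{\left(22,8 \right)} \right)} = - \left(-8\right) 456^{2} = - \left(-8\right) 207936 = \left(-1\right) \left(-1663488\right) = 1663488$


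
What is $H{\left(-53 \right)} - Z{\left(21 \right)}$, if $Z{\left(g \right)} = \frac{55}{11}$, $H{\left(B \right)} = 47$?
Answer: $42$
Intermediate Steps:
$Z{\left(g \right)} = 5$ ($Z{\left(g \right)} = 55 \cdot \frac{1}{11} = 5$)
$H{\left(-53 \right)} - Z{\left(21 \right)} = 47 - 5 = 42$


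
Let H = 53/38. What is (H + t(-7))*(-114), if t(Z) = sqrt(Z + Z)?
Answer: -159 - 114*I*sqrt(14) ≈ -159.0 - 426.55*I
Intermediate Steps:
t(Z) = sqrt(2)*sqrt(Z) (t(Z) = sqrt(2*Z) = sqrt(2)*sqrt(Z))
H = 53/38 (H = 53*(1/38) = 53/38 ≈ 1.3947)
(H + t(-7))*(-114) = (53/38 + sqrt(2)*sqrt(-7))*(-114) = (53/38 + sqrt(2)*(I*sqrt(7)))*(-114) = (53/38 + I*sqrt(14))*(-114) = -159 - 114*I*sqrt(14)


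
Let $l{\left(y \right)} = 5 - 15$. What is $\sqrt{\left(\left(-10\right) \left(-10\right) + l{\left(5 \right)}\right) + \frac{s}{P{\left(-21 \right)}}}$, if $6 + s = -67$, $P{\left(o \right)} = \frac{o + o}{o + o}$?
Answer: $\sqrt{17} \approx 4.1231$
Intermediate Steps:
$l{\left(y \right)} = -10$ ($l{\left(y \right)} = 5 - 15 = -10$)
$P{\left(o \right)} = 1$ ($P{\left(o \right)} = \frac{2 o}{2 o} = 2 o \frac{1}{2 o} = 1$)
$s = -73$ ($s = -6 - 67 = -73$)
$\sqrt{\left(\left(-10\right) \left(-10\right) + l{\left(5 \right)}\right) + \frac{s}{P{\left(-21 \right)}}} = \sqrt{\left(\left(-10\right) \left(-10\right) - 10\right) - \frac{73}{1}} = \sqrt{\left(100 - 10\right) - 73} = \sqrt{90 - 73} = \sqrt{17}$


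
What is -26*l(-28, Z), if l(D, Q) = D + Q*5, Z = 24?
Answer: -2392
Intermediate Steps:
l(D, Q) = D + 5*Q
-26*l(-28, Z) = -26*(-28 + 5*24) = -26*(-28 + 120) = -26*92 = -2392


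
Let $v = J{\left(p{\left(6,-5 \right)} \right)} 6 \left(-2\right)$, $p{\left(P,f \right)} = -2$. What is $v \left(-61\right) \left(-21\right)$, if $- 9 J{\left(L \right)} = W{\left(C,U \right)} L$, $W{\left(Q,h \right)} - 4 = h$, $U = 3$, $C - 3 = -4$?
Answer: $-23912$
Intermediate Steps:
$C = -1$ ($C = 3 - 4 = -1$)
$W{\left(Q,h \right)} = 4 + h$
$J{\left(L \right)} = - \frac{7 L}{9}$ ($J{\left(L \right)} = - \frac{\left(4 + 3\right) L}{9} = - \frac{7 L}{9}$)
$v = - \frac{56}{3}$ ($v = \left(- \frac{7}{9}\right) \left(-2\right) 6 \left(-2\right) = \frac{14}{9} \cdot 6 \left(-2\right) = \frac{28}{3} \left(-2\right) = - \frac{56}{3} \approx -18.667$)
$v \left(-61\right) \left(-21\right) = \left(- \frac{56}{3}\right) \left(-61\right) \left(-21\right) = \frac{3416}{3} \left(-21\right) = -23912$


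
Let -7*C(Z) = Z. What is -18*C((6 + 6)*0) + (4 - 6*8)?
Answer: -44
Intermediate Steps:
C(Z) = -Z/7
-18*C((6 + 6)*0) + (4 - 6*8) = -(-18)*(6 + 6)*0/7 + (4 - 6*8) = -(-18)*12*0/7 + (4 - 48) = -(-18)*0/7 - 44 = -18*0 - 44 = 0 - 44 = -44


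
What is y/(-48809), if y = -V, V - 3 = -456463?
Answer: -456460/48809 ≈ -9.3520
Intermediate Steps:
V = -456460 (V = 3 - 456463 = -456460)
y = 456460 (y = -1*(-456460) = 456460)
y/(-48809) = 456460/(-48809) = 456460*(-1/48809) = -456460/48809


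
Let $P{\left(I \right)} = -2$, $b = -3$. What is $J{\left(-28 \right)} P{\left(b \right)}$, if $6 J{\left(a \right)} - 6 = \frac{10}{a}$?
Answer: $- \frac{79}{42} \approx -1.881$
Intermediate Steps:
$J{\left(a \right)} = 1 + \frac{5}{3 a}$ ($J{\left(a \right)} = 1 + \frac{10 \frac{1}{a}}{6} = 1 + \frac{5}{3 a}$)
$J{\left(-28 \right)} P{\left(b \right)} = \frac{\frac{5}{3} - 28}{-28} \left(-2\right) = \left(- \frac{1}{28}\right) \left(- \frac{79}{3}\right) \left(-2\right) = \frac{79}{84} \left(-2\right) = - \frac{79}{42}$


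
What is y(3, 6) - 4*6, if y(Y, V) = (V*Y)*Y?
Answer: 30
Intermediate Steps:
y(Y, V) = V*Y**2
y(3, 6) - 4*6 = 6*3**2 - 4*6 = 6*9 - 24 = 54 - 24 = 30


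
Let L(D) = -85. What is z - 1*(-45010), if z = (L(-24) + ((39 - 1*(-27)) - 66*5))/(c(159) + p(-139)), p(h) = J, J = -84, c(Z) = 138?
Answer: 2430191/54 ≈ 45004.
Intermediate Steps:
p(h) = -84
z = -349/54 (z = (-85 + ((39 - 1*(-27)) - 66*5))/(138 - 84) = (-85 + ((39 + 27) - 330))/54 = (-85 + (66 - 330))*(1/54) = (-85 - 264)*(1/54) = -349*1/54 = -349/54 ≈ -6.4630)
z - 1*(-45010) = -349/54 - 1*(-45010) = -349/54 + 45010 = 2430191/54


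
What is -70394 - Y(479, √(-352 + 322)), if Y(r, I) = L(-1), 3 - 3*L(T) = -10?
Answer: -211195/3 ≈ -70398.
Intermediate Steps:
L(T) = 13/3 (L(T) = 1 - ⅓*(-10) = 1 + 10/3 = 13/3)
Y(r, I) = 13/3
-70394 - Y(479, √(-352 + 322)) = -70394 - 1*13/3 = -70394 - 13/3 = -211195/3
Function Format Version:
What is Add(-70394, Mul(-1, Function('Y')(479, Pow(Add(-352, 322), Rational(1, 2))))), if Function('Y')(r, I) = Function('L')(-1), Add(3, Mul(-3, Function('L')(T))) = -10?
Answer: Rational(-211195, 3) ≈ -70398.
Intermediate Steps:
Function('L')(T) = Rational(13, 3) (Function('L')(T) = Add(1, Mul(Rational(-1, 3), -10)) = Add(1, Rational(10, 3)) = Rational(13, 3))
Function('Y')(r, I) = Rational(13, 3)
Add(-70394, Mul(-1, Function('Y')(479, Pow(Add(-352, 322), Rational(1, 2))))) = Add(-70394, Mul(-1, Rational(13, 3))) = Add(-70394, Rational(-13, 3)) = Rational(-211195, 3)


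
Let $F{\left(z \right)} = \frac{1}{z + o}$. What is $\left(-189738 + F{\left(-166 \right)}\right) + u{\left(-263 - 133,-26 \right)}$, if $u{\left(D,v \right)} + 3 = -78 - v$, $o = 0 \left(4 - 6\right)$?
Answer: $- \frac{31505639}{166} \approx -1.8979 \cdot 10^{5}$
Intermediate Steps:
$o = 0$ ($o = 0 \left(-2\right) = 0$)
$u{\left(D,v \right)} = -81 - v$ ($u{\left(D,v \right)} = -3 - \left(78 + v\right) = -81 - v$)
$F{\left(z \right)} = \frac{1}{z}$ ($F{\left(z \right)} = \frac{1}{z + 0} = \frac{1}{z}$)
$\left(-189738 + F{\left(-166 \right)}\right) + u{\left(-263 - 133,-26 \right)} = \left(-189738 + \frac{1}{-166}\right) - 55 = \left(-189738 - \frac{1}{166}\right) + \left(-81 + 26\right) = - \frac{31496509}{166} - 55 = - \frac{31505639}{166}$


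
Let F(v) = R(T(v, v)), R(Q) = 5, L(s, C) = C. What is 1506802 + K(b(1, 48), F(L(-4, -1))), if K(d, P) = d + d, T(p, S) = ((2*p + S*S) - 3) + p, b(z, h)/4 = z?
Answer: 1506810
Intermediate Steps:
b(z, h) = 4*z
T(p, S) = -3 + S² + 3*p (T(p, S) = ((2*p + S²) - 3) + p = ((S² + 2*p) - 3) + p = (-3 + S² + 2*p) + p = -3 + S² + 3*p)
F(v) = 5
K(d, P) = 2*d
1506802 + K(b(1, 48), F(L(-4, -1))) = 1506802 + 2*(4*1) = 1506802 + 2*4 = 1506802 + 8 = 1506810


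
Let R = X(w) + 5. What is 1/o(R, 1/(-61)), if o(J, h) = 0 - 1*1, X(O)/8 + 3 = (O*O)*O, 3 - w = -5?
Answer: -1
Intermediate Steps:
w = 8 (w = 3 - 1*(-5) = 3 + 5 = 8)
X(O) = -24 + 8*O³ (X(O) = -24 + 8*((O*O)*O) = -24 + 8*(O²*O) = -24 + 8*O³)
R = 4077 (R = (-24 + 8*8³) + 5 = (-24 + 8*512) + 5 = (-24 + 4096) + 5 = 4072 + 5 = 4077)
o(J, h) = -1 (o(J, h) = 0 - 1 = -1)
1/o(R, 1/(-61)) = 1/(-1) = -1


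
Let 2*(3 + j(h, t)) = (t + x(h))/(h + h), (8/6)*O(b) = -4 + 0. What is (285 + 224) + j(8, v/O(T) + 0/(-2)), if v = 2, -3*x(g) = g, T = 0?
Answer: 24283/48 ≈ 505.90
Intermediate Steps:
O(b) = -3 (O(b) = 3*(-4 + 0)/4 = (3/4)*(-4) = -3)
x(g) = -g/3
j(h, t) = -3 + (t - h/3)/(4*h) (j(h, t) = -3 + ((t - h/3)/(h + h))/2 = -3 + ((t - h/3)/((2*h)))/2 = -3 + ((t - h/3)*(1/(2*h)))/2 = -3 + ((t - h/3)/(2*h))/2 = -3 + (t - h/3)/(4*h))
(285 + 224) + j(8, v/O(T) + 0/(-2)) = (285 + 224) + (-37/12 + (1/4)*(2/(-3) + 0/(-2))/8) = 509 + (-37/12 + (1/4)*(2*(-1/3) + 0*(-1/2))*(1/8)) = 509 + (-37/12 + (1/4)*(-2/3 + 0)*(1/8)) = 509 + (-37/12 + (1/4)*(-2/3)*(1/8)) = 509 + (-37/12 - 1/48) = 509 - 149/48 = 24283/48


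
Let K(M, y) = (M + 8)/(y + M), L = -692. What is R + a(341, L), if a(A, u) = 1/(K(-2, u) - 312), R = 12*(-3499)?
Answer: -4545915143/108267 ≈ -41988.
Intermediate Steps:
K(M, y) = (8 + M)/(M + y)
R = -41988
a(A, u) = 1/(-312 + 6/(-2 + u)) (a(A, u) = 1/((8 - 2)/(-2 + u) - 312) = 1/(6/(-2 + u) - 312) = 1/(-312 + 6/(-2 + u)))
R + a(341, L) = -41988 + (2 - 1*(-692))/(6*(-105 + 52*(-692))) = -41988 + (2 + 692)/(6*(-105 - 35984)) = -41988 + (⅙)*694/(-36089) = -41988 + (⅙)*(-1/36089)*694 = -41988 - 347/108267 = -4545915143/108267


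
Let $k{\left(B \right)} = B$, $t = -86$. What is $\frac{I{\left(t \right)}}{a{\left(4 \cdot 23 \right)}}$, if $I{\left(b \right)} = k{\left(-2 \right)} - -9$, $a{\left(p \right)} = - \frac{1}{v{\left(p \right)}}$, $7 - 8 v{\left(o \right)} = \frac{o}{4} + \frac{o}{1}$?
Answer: $\frac{189}{2} \approx 94.5$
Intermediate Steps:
$v{\left(o \right)} = \frac{7}{8} - \frac{5 o}{32}$ ($v{\left(o \right)} = \frac{7}{8} - \frac{\frac{o}{4} + \frac{o}{1}}{8} = \frac{7}{8} - \frac{o \frac{1}{4} + o 1}{8} = \frac{7}{8} - \frac{\frac{o}{4} + o}{8} = \frac{7}{8} - \frac{\frac{5}{4} o}{8} = \frac{7}{8} - \frac{5 o}{32}$)
$a{\left(p \right)} = - \frac{1}{\frac{7}{8} - \frac{5 p}{32}}$
$I{\left(b \right)} = 7$ ($I{\left(b \right)} = -2 - -9 = -2 + 9 = 7$)
$\frac{I{\left(t \right)}}{a{\left(4 \cdot 23 \right)}} = \frac{7}{32 \frac{1}{-28 + 5 \cdot 4 \cdot 23}} = \frac{7}{32 \frac{1}{-28 + 5 \cdot 92}} = \frac{7}{32 \frac{1}{-28 + 460}} = \frac{7}{32 \cdot \frac{1}{432}} = \frac{7}{\frac{2}{27}} = 7 \cdot \frac{27}{2} = \frac{189}{2}$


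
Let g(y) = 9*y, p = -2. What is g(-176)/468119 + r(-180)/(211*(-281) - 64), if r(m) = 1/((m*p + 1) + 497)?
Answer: -80668186679/23839704384210 ≈ -0.0033838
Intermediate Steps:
r(m) = 1/(498 - 2*m) (r(m) = 1/((m*(-2) + 1) + 497) = 1/((-2*m + 1) + 497) = 1/((1 - 2*m) + 497) = 1/(498 - 2*m))
g(-176)/468119 + r(-180)/(211*(-281) - 64) = (9*(-176))/468119 + (1/(2*(249 - 1*(-180))))/(211*(-281) - 64) = -1584*1/468119 + (1/(2*(249 + 180)))/(-59291 - 64) = -1584/468119 + ((1/2)/429)/(-59355) = -1584/468119 + ((1/2)*(1/429))*(-1/59355) = -1584/468119 + (1/858)*(-1/59355) = -1584/468119 - 1/50926590 = -80668186679/23839704384210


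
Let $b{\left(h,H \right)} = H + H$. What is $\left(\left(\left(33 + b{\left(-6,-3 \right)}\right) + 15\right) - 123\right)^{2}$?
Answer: $6561$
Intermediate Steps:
$b{\left(h,H \right)} = 2 H$
$\left(\left(\left(33 + b{\left(-6,-3 \right)}\right) + 15\right) - 123\right)^{2} = \left(\left(\left(33 + 2 \left(-3\right)\right) + 15\right) - 123\right)^{2} = \left(\left(\left(33 - 6\right) + 15\right) - 123\right)^{2} = \left(\left(27 + 15\right) - 123\right)^{2} = \left(42 - 123\right)^{2} = \left(-81\right)^{2} = 6561$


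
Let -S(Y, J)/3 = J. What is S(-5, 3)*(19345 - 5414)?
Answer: -125379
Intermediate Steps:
S(Y, J) = -3*J
S(-5, 3)*(19345 - 5414) = (-3*3)*(19345 - 5414) = -9*13931 = -125379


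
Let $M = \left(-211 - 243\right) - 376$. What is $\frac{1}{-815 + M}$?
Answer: $- \frac{1}{1645} \approx -0.0006079$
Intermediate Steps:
$M = -830$ ($M = -454 - 376 = -830$)
$\frac{1}{-815 + M} = \frac{1}{-815 - 830} = \frac{1}{-1645} = - \frac{1}{1645}$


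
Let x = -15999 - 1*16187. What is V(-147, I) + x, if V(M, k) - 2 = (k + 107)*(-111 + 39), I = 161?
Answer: -51480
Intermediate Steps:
x = -32186 (x = -15999 - 16187 = -32186)
V(M, k) = -7702 - 72*k (V(M, k) = 2 + (k + 107)*(-111 + 39) = 2 + (107 + k)*(-72) = 2 + (-7704 - 72*k) = -7702 - 72*k)
V(-147, I) + x = (-7702 - 72*161) - 32186 = (-7702 - 11592) - 32186 = -19294 - 32186 = -51480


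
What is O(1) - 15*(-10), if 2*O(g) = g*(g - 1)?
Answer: 150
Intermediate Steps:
O(g) = g*(-1 + g)/2 (O(g) = (g*(g - 1))/2 = (g*(-1 + g))/2 = g*(-1 + g)/2)
O(1) - 15*(-10) = (1/2)*1*(-1 + 1) - 15*(-10) = (1/2)*1*0 + 150 = 0 + 150 = 150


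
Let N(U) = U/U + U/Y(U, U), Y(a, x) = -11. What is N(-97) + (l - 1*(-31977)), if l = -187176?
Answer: -1707081/11 ≈ -1.5519e+5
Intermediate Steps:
N(U) = 1 - U/11 (N(U) = U/U + U/(-11) = 1 + U*(-1/11) = 1 - U/11)
N(-97) + (l - 1*(-31977)) = (1 - 1/11*(-97)) + (-187176 - 1*(-31977)) = (1 + 97/11) + (-187176 + 31977) = 108/11 - 155199 = -1707081/11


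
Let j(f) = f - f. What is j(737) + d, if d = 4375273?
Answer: 4375273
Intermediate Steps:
j(f) = 0
j(737) + d = 0 + 4375273 = 4375273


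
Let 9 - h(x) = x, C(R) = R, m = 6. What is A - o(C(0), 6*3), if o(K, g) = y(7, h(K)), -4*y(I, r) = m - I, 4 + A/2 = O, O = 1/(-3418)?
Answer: -56401/6836 ≈ -8.2506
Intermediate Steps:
h(x) = 9 - x
O = -1/3418 ≈ -0.00029257
A = -13673/1709 (A = -8 + 2*(-1/3418) = -8 - 1/1709 = -13673/1709 ≈ -8.0006)
y(I, r) = -3/2 + I/4 (y(I, r) = -(6 - I)/4 = -3/2 + I/4)
o(K, g) = ¼ (o(K, g) = -3/2 + (¼)*7 = -3/2 + 7/4 = ¼)
A - o(C(0), 6*3) = -13673/1709 - 1*¼ = -13673/1709 - ¼ = -56401/6836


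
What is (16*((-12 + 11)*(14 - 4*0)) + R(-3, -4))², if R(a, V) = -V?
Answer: 48400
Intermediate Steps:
(16*((-12 + 11)*(14 - 4*0)) + R(-3, -4))² = (16*((-12 + 11)*(14 - 4*0)) - 1*(-4))² = (16*(-(14 + 0)) + 4)² = (16*(-1*14) + 4)² = (16*(-14) + 4)² = (-224 + 4)² = (-220)² = 48400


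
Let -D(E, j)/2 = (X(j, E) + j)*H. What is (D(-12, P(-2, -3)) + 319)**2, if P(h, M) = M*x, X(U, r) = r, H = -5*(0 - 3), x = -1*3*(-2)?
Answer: 1485961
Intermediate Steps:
x = 6 (x = -3*(-2) = 6)
H = 15 (H = -5*(-3) = 15)
P(h, M) = 6*M (P(h, M) = M*6 = 6*M)
D(E, j) = -30*E - 30*j (D(E, j) = -2*(E + j)*15 = -2*(15*E + 15*j) = -30*E - 30*j)
(D(-12, P(-2, -3)) + 319)**2 = ((-30*(-12) - 180*(-3)) + 319)**2 = ((360 - 30*(-18)) + 319)**2 = ((360 + 540) + 319)**2 = (900 + 319)**2 = 1219**2 = 1485961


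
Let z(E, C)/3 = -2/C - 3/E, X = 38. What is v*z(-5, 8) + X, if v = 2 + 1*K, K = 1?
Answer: 823/20 ≈ 41.150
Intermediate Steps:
v = 3 (v = 2 + 1*1 = 2 + 1 = 3)
z(E, C) = -9/E - 6/C (z(E, C) = 3*(-2/C - 3/E) = 3*(-3/E - 2/C) = -9/E - 6/C)
v*z(-5, 8) + X = 3*(-9/(-5) - 6/8) + 38 = 3*(-9*(-1/5) - 6*1/8) + 38 = 3*(9/5 - 3/4) + 38 = 3*(21/20) + 38 = 63/20 + 38 = 823/20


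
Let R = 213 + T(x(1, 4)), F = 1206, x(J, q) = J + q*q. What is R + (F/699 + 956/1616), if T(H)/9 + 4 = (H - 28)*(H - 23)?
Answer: 72793867/94132 ≈ 773.32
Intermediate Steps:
x(J, q) = J + q²
T(H) = -36 + 9*(-28 + H)*(-23 + H) (T(H) = -36 + 9*((H - 28)*(H - 23)) = -36 + 9*((-28 + H)*(-23 + H)) = -36 + 9*(-28 + H)*(-23 + H))
R = 771 (R = 213 + (5760 - 459*(1 + 4²) + 9*(1 + 4²)²) = 213 + (5760 - 459*(1 + 16) + 9*(1 + 16)²) = 213 + (5760 - 459*17 + 9*17²) = 213 + (5760 - 7803 + 9*289) = 213 + (5760 - 7803 + 2601) = 213 + 558 = 771)
R + (F/699 + 956/1616) = 771 + (1206/699 + 956/1616) = 771 + (1206*(1/699) + 956*(1/1616)) = 771 + (402/233 + 239/404) = 771 + 218095/94132 = 72793867/94132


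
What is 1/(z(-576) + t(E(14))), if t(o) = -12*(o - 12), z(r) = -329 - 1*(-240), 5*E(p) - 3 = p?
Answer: 5/71 ≈ 0.070423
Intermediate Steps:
E(p) = ⅗ + p/5
z(r) = -89 (z(r) = -329 + 240 = -89)
t(o) = 144 - 12*o (t(o) = -12*(-12 + o) = 144 - 12*o)
1/(z(-576) + t(E(14))) = 1/(-89 + (144 - 12*(⅗ + (⅕)*14))) = 1/(-89 + (144 - 12*(⅗ + 14/5))) = 1/(-89 + (144 - 12*17/5)) = 1/(-89 + (144 - 204/5)) = 1/(-89 + 516/5) = 1/(71/5) = 5/71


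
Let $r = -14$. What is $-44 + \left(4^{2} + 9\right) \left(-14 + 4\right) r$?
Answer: $3456$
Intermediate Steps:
$-44 + \left(4^{2} + 9\right) \left(-14 + 4\right) r = -44 + \left(4^{2} + 9\right) \left(-14 + 4\right) \left(-14\right) = -44 + \left(16 + 9\right) \left(-10\right) \left(-14\right) = -44 + 25 \left(-10\right) \left(-14\right) = -44 - -3500 = -44 + 3500 = 3456$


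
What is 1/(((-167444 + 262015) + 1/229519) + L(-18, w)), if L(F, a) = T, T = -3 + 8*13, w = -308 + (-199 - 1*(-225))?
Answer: 229519/21729022769 ≈ 1.0563e-5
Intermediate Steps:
w = -282 (w = -308 + (-199 + 225) = -308 + 26 = -282)
T = 101 (T = -3 + 104 = 101)
L(F, a) = 101
1/(((-167444 + 262015) + 1/229519) + L(-18, w)) = 1/(((-167444 + 262015) + 1/229519) + 101) = 1/((94571 + 1/229519) + 101) = 1/(21705841350/229519 + 101) = 1/(21729022769/229519) = 229519/21729022769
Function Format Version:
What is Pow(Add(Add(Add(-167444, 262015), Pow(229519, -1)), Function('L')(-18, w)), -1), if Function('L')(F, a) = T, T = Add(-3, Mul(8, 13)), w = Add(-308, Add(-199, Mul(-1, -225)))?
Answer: Rational(229519, 21729022769) ≈ 1.0563e-5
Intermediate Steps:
w = -282 (w = Add(-308, Add(-199, 225)) = Add(-308, 26) = -282)
T = 101 (T = Add(-3, 104) = 101)
Function('L')(F, a) = 101
Pow(Add(Add(Add(-167444, 262015), Pow(229519, -1)), Function('L')(-18, w)), -1) = Pow(Add(Add(Add(-167444, 262015), Pow(229519, -1)), 101), -1) = Pow(Add(Add(94571, Rational(1, 229519)), 101), -1) = Pow(Add(Rational(21705841350, 229519), 101), -1) = Pow(Rational(21729022769, 229519), -1) = Rational(229519, 21729022769)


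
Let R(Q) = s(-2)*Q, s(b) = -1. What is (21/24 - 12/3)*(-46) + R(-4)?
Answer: 591/4 ≈ 147.75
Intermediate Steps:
R(Q) = -Q
(21/24 - 12/3)*(-46) + R(-4) = (21/24 - 12/3)*(-46) - 1*(-4) = (21*(1/24) - 12*⅓)*(-46) + 4 = (7/8 - 4)*(-46) + 4 = -25/8*(-46) + 4 = 575/4 + 4 = 591/4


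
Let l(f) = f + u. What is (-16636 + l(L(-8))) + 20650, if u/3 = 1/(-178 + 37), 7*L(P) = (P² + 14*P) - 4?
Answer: 1318155/329 ≈ 4006.6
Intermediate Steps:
L(P) = -4/7 + 2*P + P²/7 (L(P) = ((P² + 14*P) - 4)/7 = (-4 + P² + 14*P)/7 = -4/7 + 2*P + P²/7)
u = -1/47 (u = 3/(-178 + 37) = 3/(-141) = 3*(-1/141) = -1/47 ≈ -0.021277)
l(f) = -1/47 + f (l(f) = f - 1/47 = -1/47 + f)
(-16636 + l(L(-8))) + 20650 = (-16636 + (-1/47 + (-4/7 + 2*(-8) + (⅐)*(-8)²))) + 20650 = (-16636 + (-1/47 + (-4/7 - 16 + (⅐)*64))) + 20650 = (-16636 + (-1/47 + (-4/7 - 16 + 64/7))) + 20650 = (-16636 + (-1/47 - 52/7)) + 20650 = (-16636 - 2451/329) + 20650 = -5475695/329 + 20650 = 1318155/329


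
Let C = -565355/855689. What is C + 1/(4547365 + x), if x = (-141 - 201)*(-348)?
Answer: -2638160974566/3992970891509 ≈ -0.66070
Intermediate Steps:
C = -565355/855689 (C = -565355*1/855689 = -565355/855689 ≈ -0.66070)
x = 119016 (x = -342*(-348) = 119016)
C + 1/(4547365 + x) = -565355/855689 + 1/(4547365 + 119016) = -565355/855689 + 1/4666381 = -2638160974566/3992970891509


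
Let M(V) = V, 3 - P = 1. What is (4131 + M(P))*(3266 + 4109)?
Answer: 30480875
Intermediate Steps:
P = 2 (P = 3 - 1*1 = 3 - 1 = 2)
(4131 + M(P))*(3266 + 4109) = (4131 + 2)*(3266 + 4109) = 4133*7375 = 30480875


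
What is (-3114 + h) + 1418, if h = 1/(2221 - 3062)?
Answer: -1426337/841 ≈ -1696.0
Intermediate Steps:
h = -1/841 (h = 1/(-841) = -1/841 ≈ -0.0011891)
(-3114 + h) + 1418 = (-3114 - 1/841) + 1418 = -2618875/841 + 1418 = -1426337/841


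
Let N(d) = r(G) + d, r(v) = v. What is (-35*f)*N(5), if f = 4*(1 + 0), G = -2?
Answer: -420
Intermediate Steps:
N(d) = -2 + d
f = 4 (f = 4*1 = 4)
(-35*f)*N(5) = (-35*4)*(-2 + 5) = -140*3 = -420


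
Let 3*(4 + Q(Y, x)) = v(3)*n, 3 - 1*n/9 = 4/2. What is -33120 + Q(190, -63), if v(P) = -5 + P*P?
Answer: -33112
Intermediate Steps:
v(P) = -5 + P²
n = 9 (n = 27 - 36/2 = 27 - 9*2 = 27 - 18 = 9)
Q(Y, x) = 8 (Q(Y, x) = -4 + ((-5 + 3²)*9)/3 = -4 + ((-5 + 9)*9)/3 = -4 + (4*9)/3 = -4 + (⅓)*36 = -4 + 12 = 8)
-33120 + Q(190, -63) = -33120 + 8 = -33112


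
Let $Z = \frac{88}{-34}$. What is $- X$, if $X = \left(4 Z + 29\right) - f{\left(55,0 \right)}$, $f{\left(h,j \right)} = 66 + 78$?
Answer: $\frac{2131}{17} \approx 125.35$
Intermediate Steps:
$Z = - \frac{44}{17}$ ($Z = 88 \left(- \frac{1}{34}\right) = - \frac{44}{17} \approx -2.5882$)
$f{\left(h,j \right)} = 144$
$X = - \frac{2131}{17}$ ($X = \left(4 \left(- \frac{44}{17}\right) + 29\right) - 144 = \left(- \frac{176}{17} + 29\right) - 144 = \frac{317}{17} - 144 = - \frac{2131}{17} \approx -125.35$)
$- X = \left(-1\right) \left(- \frac{2131}{17}\right) = \frac{2131}{17}$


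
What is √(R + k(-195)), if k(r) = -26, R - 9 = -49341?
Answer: I*√49358 ≈ 222.17*I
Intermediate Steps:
R = -49332 (R = 9 - 49341 = -49332)
√(R + k(-195)) = √(-49332 - 26) = √(-49358) = I*√49358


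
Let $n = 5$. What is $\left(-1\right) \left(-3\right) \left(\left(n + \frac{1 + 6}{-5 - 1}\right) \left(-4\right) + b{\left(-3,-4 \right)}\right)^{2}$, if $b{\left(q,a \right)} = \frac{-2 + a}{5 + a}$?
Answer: $\frac{4096}{3} \approx 1365.3$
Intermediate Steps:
$b{\left(q,a \right)} = \frac{-2 + a}{5 + a}$
$\left(-1\right) \left(-3\right) \left(\left(n + \frac{1 + 6}{-5 - 1}\right) \left(-4\right) + b{\left(-3,-4 \right)}\right)^{2} = \left(-1\right) \left(-3\right) \left(\left(5 + \frac{1 + 6}{-5 - 1}\right) \left(-4\right) + \frac{-2 - 4}{5 - 4}\right)^{2} = 3 \left(\left(5 + \frac{7}{-6}\right) \left(-4\right) + 1^{-1} \left(-6\right)\right)^{2} = 3 \left(\left(5 + 7 \left(- \frac{1}{6}\right)\right) \left(-4\right) + 1 \left(-6\right)\right)^{2} = 3 \left(\left(5 - \frac{7}{6}\right) \left(-4\right) - 6\right)^{2} = 3 \left(\frac{23}{6} \left(-4\right) - 6\right)^{2} = 3 \left(- \frac{46}{3} - 6\right)^{2} = 3 \left(- \frac{64}{3}\right)^{2} = 3 \cdot \frac{4096}{9} = \frac{4096}{3}$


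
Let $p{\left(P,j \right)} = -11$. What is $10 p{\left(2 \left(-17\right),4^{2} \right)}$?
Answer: $-110$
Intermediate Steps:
$10 p{\left(2 \left(-17\right),4^{2} \right)} = 10 \left(-11\right) = -110$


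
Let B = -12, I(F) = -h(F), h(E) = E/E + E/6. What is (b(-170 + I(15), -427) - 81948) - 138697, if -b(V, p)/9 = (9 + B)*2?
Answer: -220591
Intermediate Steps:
h(E) = 1 + E/6 (h(E) = 1 + E*(1/6) = 1 + E/6)
I(F) = -1 - F/6 (I(F) = -(1 + F/6) = -1 - F/6)
b(V, p) = 54 (b(V, p) = -9*(9 - 12)*2 = -(-27)*2 = -9*(-6) = 54)
(b(-170 + I(15), -427) - 81948) - 138697 = (54 - 81948) - 138697 = -81894 - 138697 = -220591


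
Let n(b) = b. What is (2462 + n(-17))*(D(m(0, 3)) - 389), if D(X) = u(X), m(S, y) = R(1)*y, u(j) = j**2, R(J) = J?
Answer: -929100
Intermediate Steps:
m(S, y) = y (m(S, y) = 1*y = y)
D(X) = X**2
(2462 + n(-17))*(D(m(0, 3)) - 389) = (2462 - 17)*(3**2 - 389) = 2445*(9 - 389) = 2445*(-380) = -929100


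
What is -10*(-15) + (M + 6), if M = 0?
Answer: 156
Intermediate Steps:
-10*(-15) + (M + 6) = -10*(-15) + (0 + 6) = 150 + 6 = 156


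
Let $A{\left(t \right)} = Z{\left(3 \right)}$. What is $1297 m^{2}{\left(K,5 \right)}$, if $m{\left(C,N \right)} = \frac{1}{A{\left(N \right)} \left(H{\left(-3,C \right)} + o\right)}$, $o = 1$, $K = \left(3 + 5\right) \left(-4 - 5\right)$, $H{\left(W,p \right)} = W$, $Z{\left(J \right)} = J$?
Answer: $\frac{1297}{36} \approx 36.028$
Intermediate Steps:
$K = -72$ ($K = 8 \left(-9\right) = -72$)
$A{\left(t \right)} = 3$
$m{\left(C,N \right)} = - \frac{1}{6}$ ($m{\left(C,N \right)} = \frac{1}{3 \left(-3 + 1\right)} = \frac{1}{3 \left(-2\right)} = \frac{1}{-6} = - \frac{1}{6}$)
$1297 m^{2}{\left(K,5 \right)} = 1297 \left(- \frac{1}{6}\right)^{2} = 1297 \cdot \frac{1}{36} = \frac{1297}{36}$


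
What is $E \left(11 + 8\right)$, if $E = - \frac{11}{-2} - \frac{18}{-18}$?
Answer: $\frac{247}{2} \approx 123.5$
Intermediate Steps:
$E = \frac{13}{2}$ ($E = \left(-11\right) \left(- \frac{1}{2}\right) - -1 = \frac{11}{2} + 1 = \frac{13}{2} \approx 6.5$)
$E \left(11 + 8\right) = \frac{13 \left(11 + 8\right)}{2} = \frac{13}{2} \cdot 19 = \frac{247}{2}$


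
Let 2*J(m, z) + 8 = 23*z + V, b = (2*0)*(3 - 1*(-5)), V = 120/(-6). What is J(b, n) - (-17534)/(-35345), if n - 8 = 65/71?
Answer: 441832167/5018990 ≈ 88.032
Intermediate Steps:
n = 633/71 (n = 8 + 65/71 = 633/71 ≈ 8.9155)
V = -20 (V = 120*(-⅙) = -20)
b = 0 (b = 0*(3 + 5) = 0*8 = 0)
J(m, z) = -14 + 23*z/2 (J(m, z) = -4 + (23*z - 20)/2 = -4 + (-20 + 23*z)/2 = -4 + (-10 + 23*z/2) = -14 + 23*z/2)
J(b, n) - (-17534)/(-35345) = (-14 + (23/2)*(633/71)) - (-17534)/(-35345) = (-14 + 14559/142) - (-17534)*(-1)/35345 = 12571/142 - 1*17534/35345 = 12571/142 - 17534/35345 = 441832167/5018990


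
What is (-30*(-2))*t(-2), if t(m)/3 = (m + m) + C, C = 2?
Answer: -360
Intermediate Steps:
t(m) = 6 + 6*m (t(m) = 3*((m + m) + 2) = 3*(2*m + 2) = 3*(2 + 2*m) = 6 + 6*m)
(-30*(-2))*t(-2) = (-30*(-2))*(6 + 6*(-2)) = 60*(6 - 12) = 60*(-6) = -360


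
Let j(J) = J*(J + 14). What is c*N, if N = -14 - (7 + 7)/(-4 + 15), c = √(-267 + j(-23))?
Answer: -336*I*√15/11 ≈ -118.3*I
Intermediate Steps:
j(J) = J*(14 + J)
c = 2*I*√15 (c = √(-267 - 23*(14 - 23)) = √(-267 - 23*(-9)) = √(-267 + 207) = √(-60) = 2*I*√15 ≈ 7.746*I)
N = -168/11 (N = -14 - 14/11 = -168/11 ≈ -15.273)
c*N = (2*I*√15)*(-168/11) = -336*I*√15/11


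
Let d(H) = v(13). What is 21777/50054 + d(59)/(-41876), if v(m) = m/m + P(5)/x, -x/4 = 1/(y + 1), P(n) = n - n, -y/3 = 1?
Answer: 15722131/36138988 ≈ 0.43505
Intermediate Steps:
y = -3 (y = -3*1 = -3)
P(n) = 0
x = 2 (x = -4/(-3 + 1) = -4/(-2) = -4*(-½) = 2)
v(m) = 1 (v(m) = m/m + 0/2 = 1 + 0*(½) = 1 + 0 = 1)
d(H) = 1
21777/50054 + d(59)/(-41876) = 21777/50054 + 1/(-41876) = 21777*(1/50054) + 1*(-1/41876) = 21777/50054 - 1/41876 = 15722131/36138988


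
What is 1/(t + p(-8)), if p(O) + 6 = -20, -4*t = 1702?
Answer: -2/903 ≈ -0.0022148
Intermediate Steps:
t = -851/2 (t = -1/4*1702 = -851/2 ≈ -425.50)
p(O) = -26 (p(O) = -6 - 20 = -26)
1/(t + p(-8)) = 1/(-851/2 - 26) = 1/(-903/2) = -2/903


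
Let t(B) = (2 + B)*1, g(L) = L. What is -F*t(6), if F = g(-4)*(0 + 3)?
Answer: 96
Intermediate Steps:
F = -12 (F = -4*(0 + 3) = -4*3 = -12)
t(B) = 2 + B
-F*t(6) = -(-12)*(2 + 6) = -(-12)*8 = -1*(-96) = 96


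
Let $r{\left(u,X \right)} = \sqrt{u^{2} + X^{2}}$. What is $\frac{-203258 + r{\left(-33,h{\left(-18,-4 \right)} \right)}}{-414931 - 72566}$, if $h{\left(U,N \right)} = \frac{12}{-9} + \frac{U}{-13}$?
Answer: $\frac{203258}{487497} - \frac{\sqrt{1656373}}{19012383} \approx 0.41687$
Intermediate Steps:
$h{\left(U,N \right)} = - \frac{4}{3} - \frac{U}{13}$ ($h{\left(U,N \right)} = 12 \left(- \frac{1}{9}\right) + U \left(- \frac{1}{13}\right) = - \frac{4}{3} - \frac{U}{13}$)
$r{\left(u,X \right)} = \sqrt{X^{2} + u^{2}}$
$\frac{-203258 + r{\left(-33,h{\left(-18,-4 \right)} \right)}}{-414931 - 72566} = \frac{-203258 + \sqrt{\left(- \frac{4}{3} - - \frac{18}{13}\right)^{2} + \left(-33\right)^{2}}}{-414931 - 72566} = \frac{-203258 + \sqrt{\left(- \frac{4}{3} + \frac{18}{13}\right)^{2} + 1089}}{-487497} = \left(-203258 + \sqrt{\left(\frac{2}{39}\right)^{2} + 1089}\right) \left(- \frac{1}{487497}\right) = \left(-203258 + \sqrt{\frac{4}{1521} + 1089}\right) \left(- \frac{1}{487497}\right) = \left(-203258 + \sqrt{\frac{1656373}{1521}}\right) \left(- \frac{1}{487497}\right) = \left(-203258 + \frac{\sqrt{1656373}}{39}\right) \left(- \frac{1}{487497}\right) = \frac{203258}{487497} - \frac{\sqrt{1656373}}{19012383}$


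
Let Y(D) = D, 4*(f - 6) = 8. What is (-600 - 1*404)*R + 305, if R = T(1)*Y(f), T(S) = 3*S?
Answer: -23791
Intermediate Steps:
f = 8 (f = 6 + (1/4)*8 = 6 + 2 = 8)
R = 24 (R = (3*1)*8 = 3*8 = 24)
(-600 - 1*404)*R + 305 = (-600 - 1*404)*24 + 305 = (-600 - 404)*24 + 305 = -1004*24 + 305 = -24096 + 305 = -23791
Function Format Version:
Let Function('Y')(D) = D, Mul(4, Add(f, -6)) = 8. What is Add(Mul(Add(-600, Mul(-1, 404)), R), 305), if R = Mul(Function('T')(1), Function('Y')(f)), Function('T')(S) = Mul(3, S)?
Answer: -23791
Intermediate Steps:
f = 8 (f = Add(6, Mul(Rational(1, 4), 8)) = Add(6, 2) = 8)
R = 24 (R = Mul(Mul(3, 1), 8) = Mul(3, 8) = 24)
Add(Mul(Add(-600, Mul(-1, 404)), R), 305) = Add(Mul(Add(-600, Mul(-1, 404)), 24), 305) = Add(Mul(Add(-600, -404), 24), 305) = Add(Mul(-1004, 24), 305) = Add(-24096, 305) = -23791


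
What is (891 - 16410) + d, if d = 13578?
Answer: -1941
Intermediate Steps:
(891 - 16410) + d = (891 - 16410) + 13578 = -15519 + 13578 = -1941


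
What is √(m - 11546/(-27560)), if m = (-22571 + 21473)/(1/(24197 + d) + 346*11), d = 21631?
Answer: √188398474437724405449985/1201763232410 ≈ 0.36118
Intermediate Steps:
m = -50319144/174421369 (m = (-22571 + 21473)/(1/(24197 + 21631) + 346*11) = -1098/(1/45828 + 3806) = -1098/174421369/45828 = -1098*45828/174421369 = -50319144/174421369 ≈ -0.28849)
√(m - 11546/(-27560)) = √(-50319144/174421369 - 11546/(-27560)) = √(-50319144/174421369 - 11546*(-1/27560)) = √(-50319144/174421369 + 5773/13780) = √(313536758917/2403526464820) = √188398474437724405449985/1201763232410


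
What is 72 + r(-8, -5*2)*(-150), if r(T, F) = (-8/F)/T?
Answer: 87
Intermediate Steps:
r(T, F) = -8/(F*T)
72 + r(-8, -5*2)*(-150) = 72 - 8/(-5*2*(-8))*(-150) = 72 - 8*(-1/8)/(-10)*(-150) = 72 - 8*(-1/10)*(-1/8)*(-150) = 72 - 1/10*(-150) = 72 + 15 = 87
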